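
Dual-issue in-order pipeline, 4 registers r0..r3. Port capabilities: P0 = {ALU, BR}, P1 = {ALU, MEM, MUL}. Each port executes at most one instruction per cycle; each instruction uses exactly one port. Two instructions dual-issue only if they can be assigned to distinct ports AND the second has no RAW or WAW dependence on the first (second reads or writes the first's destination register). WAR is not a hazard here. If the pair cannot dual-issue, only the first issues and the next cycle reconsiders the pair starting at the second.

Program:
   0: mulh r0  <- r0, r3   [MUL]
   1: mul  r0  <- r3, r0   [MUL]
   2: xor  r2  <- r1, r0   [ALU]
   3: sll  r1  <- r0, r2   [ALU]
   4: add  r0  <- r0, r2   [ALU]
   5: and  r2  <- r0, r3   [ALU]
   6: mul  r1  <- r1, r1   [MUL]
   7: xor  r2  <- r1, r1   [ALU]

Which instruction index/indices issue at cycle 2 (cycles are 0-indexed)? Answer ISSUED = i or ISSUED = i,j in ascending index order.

  cy0 -> i0 (mulh) no-port MUL/MUL
  cy1 -> i1 (mul) RAW r0
  cy2 -> i2 (xor) RAW r2
  cy3 -> i3/i4 (sll add) dual
  cy4 -> i5/i6 (and mul) dual
  cy5 -> i7 (xor) tail

ISSUED = 2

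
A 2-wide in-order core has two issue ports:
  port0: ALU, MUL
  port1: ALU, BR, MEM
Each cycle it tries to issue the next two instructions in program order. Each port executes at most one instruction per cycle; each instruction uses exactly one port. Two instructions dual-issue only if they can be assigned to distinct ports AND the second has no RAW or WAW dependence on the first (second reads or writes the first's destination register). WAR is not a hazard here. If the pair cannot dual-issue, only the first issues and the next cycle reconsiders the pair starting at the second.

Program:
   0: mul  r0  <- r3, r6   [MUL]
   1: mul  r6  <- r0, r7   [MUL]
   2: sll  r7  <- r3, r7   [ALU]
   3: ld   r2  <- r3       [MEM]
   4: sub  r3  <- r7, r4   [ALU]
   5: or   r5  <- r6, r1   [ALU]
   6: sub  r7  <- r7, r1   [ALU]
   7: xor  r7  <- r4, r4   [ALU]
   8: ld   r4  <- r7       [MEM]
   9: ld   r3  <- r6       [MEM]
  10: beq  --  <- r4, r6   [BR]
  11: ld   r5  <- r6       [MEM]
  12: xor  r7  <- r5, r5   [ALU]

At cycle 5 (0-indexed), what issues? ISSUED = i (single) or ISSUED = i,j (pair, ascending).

ISSUED = 8

t=0 i0:mul.MUL ; no-port MUL/MUL
t=1 i1&i2:mul.MUL;sll.ALU ; 2-wide
t=2 i3&i4:ld.MEM;sub.ALU ; 2-wide
t=3 i5&i6:or.ALU;sub.ALU ; 2-wide
t=4 i7:xor.ALU ; RAW r7
t=5 i8:ld.MEM ; no-port MEM/MEM
t=6 i9:ld.MEM ; no-port MEM/BR
t=7 i10:beq.BR ; no-port BR/MEM
t=8 i11:ld.MEM ; RAW r5
t=9 i12:xor.ALU ; tail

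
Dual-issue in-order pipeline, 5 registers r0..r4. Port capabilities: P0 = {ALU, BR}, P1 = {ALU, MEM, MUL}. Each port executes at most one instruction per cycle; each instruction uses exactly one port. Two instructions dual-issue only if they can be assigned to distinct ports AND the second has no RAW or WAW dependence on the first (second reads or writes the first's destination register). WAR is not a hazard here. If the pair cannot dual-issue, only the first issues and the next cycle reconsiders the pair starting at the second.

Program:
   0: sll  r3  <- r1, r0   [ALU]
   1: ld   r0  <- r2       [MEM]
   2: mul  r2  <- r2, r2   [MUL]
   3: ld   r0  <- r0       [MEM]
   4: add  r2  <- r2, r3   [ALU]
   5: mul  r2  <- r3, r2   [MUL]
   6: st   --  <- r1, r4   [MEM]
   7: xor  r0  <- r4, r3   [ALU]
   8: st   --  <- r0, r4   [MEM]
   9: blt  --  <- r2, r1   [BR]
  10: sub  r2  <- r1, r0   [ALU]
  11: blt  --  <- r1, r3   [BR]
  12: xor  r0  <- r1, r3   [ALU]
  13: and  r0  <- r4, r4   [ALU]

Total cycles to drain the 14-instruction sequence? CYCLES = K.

  cy0 -> i0+i1 (sll ld) pair
  cy1 -> i2 (mul) no-port MUL/MEM
  cy2 -> i3+i4 (ld add) pair
  cy3 -> i5 (mul) no-port MUL/MEM
  cy4 -> i6+i7 (st xor) pair
  cy5 -> i8+i9 (st blt) pair
  cy6 -> i10+i11 (sub blt) pair
  cy7 -> i12 (xor) WAW r0
  cy8 -> i13 (and) tail

CYCLES = 9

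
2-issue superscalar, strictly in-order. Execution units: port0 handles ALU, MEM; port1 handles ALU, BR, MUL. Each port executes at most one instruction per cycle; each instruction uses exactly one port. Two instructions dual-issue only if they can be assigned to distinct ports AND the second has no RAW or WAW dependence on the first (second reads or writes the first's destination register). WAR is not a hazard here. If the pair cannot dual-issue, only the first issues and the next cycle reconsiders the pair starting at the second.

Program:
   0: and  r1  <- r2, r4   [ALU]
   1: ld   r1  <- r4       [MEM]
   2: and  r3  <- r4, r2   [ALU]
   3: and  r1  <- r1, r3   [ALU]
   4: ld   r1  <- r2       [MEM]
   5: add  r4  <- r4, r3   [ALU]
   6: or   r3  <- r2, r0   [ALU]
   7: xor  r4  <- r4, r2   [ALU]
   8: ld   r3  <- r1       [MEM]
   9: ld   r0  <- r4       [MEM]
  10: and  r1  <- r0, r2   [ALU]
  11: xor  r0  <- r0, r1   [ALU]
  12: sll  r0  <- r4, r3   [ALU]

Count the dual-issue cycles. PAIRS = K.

c0: i0 and  WAW r1
c1: i1&i2 ld+and  dual
c2: i3 and  WAW r1
c3: i4&i5 ld+add  dual
c4: i6&i7 or+xor  dual
c5: i8 ld  no-port MEM/MEM
c6: i9 ld  RAW r0
c7: i10 and  RAW r1
c8: i11 xor  WAW r0
c9: i12 sll  tail

PAIRS = 3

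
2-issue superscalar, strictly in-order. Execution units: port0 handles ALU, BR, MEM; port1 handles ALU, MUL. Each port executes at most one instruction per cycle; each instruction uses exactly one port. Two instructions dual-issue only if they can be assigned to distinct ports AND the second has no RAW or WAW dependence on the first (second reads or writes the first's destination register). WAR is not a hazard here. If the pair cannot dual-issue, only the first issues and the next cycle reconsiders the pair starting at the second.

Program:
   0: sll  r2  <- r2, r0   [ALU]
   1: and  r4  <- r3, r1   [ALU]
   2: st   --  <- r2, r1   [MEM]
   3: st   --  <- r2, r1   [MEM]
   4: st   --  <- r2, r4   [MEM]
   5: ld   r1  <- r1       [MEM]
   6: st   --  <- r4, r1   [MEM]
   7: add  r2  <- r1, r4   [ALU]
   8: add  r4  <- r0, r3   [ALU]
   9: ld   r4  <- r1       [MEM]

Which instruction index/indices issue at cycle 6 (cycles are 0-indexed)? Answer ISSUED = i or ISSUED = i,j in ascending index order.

ISSUED = 8

0. sll.ALU/and.ALU @i0+i1  | dual
1. st.MEM @i2  | no-port MEM/MEM
2. st.MEM @i3  | no-port MEM/MEM
3. st.MEM @i4  | no-port MEM/MEM
4. ld.MEM @i5  | no-port MEM/MEM
5. st.MEM/add.ALU @i6+i7  | dual
6. add.ALU @i8  | WAW r4
7. ld.MEM @i9  | tail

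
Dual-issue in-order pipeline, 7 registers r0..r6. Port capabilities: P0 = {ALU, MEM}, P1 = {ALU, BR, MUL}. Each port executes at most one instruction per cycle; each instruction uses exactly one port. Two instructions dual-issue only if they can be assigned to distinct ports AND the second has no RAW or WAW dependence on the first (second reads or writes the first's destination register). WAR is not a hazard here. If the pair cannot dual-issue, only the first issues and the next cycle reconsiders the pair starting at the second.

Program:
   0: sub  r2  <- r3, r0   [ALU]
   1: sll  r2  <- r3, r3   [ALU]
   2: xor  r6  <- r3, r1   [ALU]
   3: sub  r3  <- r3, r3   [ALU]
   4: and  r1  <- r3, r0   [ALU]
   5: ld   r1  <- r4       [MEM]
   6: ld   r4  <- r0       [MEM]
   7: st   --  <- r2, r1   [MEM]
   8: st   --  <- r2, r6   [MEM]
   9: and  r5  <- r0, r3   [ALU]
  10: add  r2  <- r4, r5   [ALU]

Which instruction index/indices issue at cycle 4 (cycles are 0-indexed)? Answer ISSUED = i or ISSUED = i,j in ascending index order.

ISSUED = 5

c0: i0 sub.ALU  WAW r2
c1: i1+i2 sll.ALU;xor.ALU  2-wide
c2: i3 sub.ALU  RAW r3
c3: i4 and.ALU  WAW r1
c4: i5 ld.MEM  no-port MEM/MEM
c5: i6 ld.MEM  no-port MEM/MEM
c6: i7 st.MEM  no-port MEM/MEM
c7: i8+i9 st.MEM;and.ALU  2-wide
c8: i10 add.ALU  tail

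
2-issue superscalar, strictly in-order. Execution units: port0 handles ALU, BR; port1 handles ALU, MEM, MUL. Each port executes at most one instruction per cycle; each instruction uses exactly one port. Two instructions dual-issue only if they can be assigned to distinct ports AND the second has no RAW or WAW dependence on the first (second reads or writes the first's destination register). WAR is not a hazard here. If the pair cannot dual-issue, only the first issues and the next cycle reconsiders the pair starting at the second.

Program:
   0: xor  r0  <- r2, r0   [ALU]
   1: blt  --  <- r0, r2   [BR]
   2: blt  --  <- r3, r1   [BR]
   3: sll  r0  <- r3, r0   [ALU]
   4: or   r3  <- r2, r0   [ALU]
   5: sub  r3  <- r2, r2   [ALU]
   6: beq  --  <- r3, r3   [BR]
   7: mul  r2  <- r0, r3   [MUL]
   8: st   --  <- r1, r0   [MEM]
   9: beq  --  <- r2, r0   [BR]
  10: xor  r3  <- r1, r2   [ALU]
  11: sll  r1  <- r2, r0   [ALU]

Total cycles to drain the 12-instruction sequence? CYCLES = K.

CYCLES = 8

t=0 i0:xor.ALU ; RAW r0
t=1 i1:blt.BR ; no-port BR/BR
t=2 i2&i3:blt.BR;sll.ALU ; pair
t=3 i4:or.ALU ; WAW r3
t=4 i5:sub.ALU ; RAW r3
t=5 i6&i7:beq.BR;mul.MUL ; pair
t=6 i8&i9:st.MEM;beq.BR ; pair
t=7 i10&i11:xor.ALU;sll.ALU ; pair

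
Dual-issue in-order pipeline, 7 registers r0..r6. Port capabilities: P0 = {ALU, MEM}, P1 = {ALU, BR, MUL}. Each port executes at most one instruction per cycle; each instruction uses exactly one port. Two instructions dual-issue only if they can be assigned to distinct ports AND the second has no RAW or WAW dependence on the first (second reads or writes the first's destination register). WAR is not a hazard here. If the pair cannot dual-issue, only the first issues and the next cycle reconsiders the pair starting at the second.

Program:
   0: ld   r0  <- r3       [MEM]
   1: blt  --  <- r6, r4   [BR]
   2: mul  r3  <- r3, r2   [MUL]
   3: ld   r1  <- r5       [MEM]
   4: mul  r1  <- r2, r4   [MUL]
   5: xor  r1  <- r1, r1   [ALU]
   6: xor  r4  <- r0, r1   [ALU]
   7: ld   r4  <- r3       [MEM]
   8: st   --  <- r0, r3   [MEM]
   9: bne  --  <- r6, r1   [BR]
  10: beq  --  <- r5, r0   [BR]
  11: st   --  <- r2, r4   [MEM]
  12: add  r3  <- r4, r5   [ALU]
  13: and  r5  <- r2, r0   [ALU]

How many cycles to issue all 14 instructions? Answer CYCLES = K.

CYCLES = 9

  cy0 -> i0/i1 (ld;blt) pair
  cy1 -> i2/i3 (mul;ld) pair
  cy2 -> i4 (mul) RAW+WAW r1
  cy3 -> i5 (xor) RAW r1
  cy4 -> i6 (xor) WAW r4
  cy5 -> i7 (ld) no-port MEM/MEM
  cy6 -> i8/i9 (st;bne) pair
  cy7 -> i10/i11 (beq;st) pair
  cy8 -> i12/i13 (add;and) pair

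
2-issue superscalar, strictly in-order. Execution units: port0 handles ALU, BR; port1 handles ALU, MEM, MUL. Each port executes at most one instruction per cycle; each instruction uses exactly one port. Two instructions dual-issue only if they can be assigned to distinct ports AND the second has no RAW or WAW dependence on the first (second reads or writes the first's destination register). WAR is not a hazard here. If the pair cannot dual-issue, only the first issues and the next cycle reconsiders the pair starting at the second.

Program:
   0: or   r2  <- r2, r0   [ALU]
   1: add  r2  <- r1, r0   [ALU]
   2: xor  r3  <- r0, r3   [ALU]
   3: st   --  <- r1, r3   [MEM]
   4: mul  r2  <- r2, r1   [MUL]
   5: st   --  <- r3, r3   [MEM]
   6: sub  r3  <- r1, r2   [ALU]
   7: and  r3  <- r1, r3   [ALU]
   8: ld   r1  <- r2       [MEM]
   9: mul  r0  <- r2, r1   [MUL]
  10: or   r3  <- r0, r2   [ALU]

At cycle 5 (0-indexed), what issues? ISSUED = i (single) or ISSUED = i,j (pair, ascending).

ISSUED = 7,8

#0 head=0: or i0 WAW r2
#1 head=1: add+xor i1,i2 2-wide
#2 head=3: st i3 no-port MEM/MUL
#3 head=4: mul i4 no-port MUL/MEM
#4 head=5: st+sub i5,i6 2-wide
#5 head=7: and+ld i7,i8 2-wide
#6 head=9: mul i9 RAW r0
#7 head=10: or i10 tail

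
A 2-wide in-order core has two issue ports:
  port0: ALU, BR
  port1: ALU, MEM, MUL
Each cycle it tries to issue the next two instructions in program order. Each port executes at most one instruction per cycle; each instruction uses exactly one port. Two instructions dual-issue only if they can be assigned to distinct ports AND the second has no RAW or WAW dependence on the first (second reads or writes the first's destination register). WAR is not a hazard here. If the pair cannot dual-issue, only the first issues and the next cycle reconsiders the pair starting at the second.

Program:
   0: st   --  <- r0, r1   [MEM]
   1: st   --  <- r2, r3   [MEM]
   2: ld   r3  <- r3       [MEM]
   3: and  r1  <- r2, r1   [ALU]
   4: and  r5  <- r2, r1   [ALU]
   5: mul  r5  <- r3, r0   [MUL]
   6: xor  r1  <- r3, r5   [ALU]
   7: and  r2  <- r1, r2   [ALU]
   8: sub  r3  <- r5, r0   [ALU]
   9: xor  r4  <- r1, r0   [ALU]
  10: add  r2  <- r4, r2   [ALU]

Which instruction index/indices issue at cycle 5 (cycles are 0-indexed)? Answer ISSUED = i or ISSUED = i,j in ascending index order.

  cy0 -> i0 (st) no-port MEM/MEM
  cy1 -> i1 (st) no-port MEM/MEM
  cy2 -> i2&i3 (ld;and) dual
  cy3 -> i4 (and) WAW r5
  cy4 -> i5 (mul) RAW r5
  cy5 -> i6 (xor) RAW r1
  cy6 -> i7&i8 (and;sub) dual
  cy7 -> i9 (xor) RAW r4
  cy8 -> i10 (add) tail

ISSUED = 6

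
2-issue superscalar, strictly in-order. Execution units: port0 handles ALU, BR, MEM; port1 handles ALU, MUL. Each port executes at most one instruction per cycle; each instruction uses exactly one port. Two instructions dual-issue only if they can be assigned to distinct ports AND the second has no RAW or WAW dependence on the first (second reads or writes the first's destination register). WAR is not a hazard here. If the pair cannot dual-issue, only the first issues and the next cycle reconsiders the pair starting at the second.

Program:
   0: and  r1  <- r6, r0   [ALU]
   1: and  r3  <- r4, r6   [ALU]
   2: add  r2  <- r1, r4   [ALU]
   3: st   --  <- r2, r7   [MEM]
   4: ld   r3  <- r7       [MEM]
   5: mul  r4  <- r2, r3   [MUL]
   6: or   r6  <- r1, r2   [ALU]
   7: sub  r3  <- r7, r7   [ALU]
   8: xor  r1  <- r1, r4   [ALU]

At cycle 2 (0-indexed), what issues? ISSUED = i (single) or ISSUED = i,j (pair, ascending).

[0] i0/i1  and.ALU;and.ALU  -- pair
[1] i2  add.ALU  -- RAW r2
[2] i3  st.MEM  -- no-port MEM/MEM
[3] i4  ld.MEM  -- RAW r3
[4] i5/i6  mul.MUL;or.ALU  -- pair
[5] i7/i8  sub.ALU;xor.ALU  -- pair

ISSUED = 3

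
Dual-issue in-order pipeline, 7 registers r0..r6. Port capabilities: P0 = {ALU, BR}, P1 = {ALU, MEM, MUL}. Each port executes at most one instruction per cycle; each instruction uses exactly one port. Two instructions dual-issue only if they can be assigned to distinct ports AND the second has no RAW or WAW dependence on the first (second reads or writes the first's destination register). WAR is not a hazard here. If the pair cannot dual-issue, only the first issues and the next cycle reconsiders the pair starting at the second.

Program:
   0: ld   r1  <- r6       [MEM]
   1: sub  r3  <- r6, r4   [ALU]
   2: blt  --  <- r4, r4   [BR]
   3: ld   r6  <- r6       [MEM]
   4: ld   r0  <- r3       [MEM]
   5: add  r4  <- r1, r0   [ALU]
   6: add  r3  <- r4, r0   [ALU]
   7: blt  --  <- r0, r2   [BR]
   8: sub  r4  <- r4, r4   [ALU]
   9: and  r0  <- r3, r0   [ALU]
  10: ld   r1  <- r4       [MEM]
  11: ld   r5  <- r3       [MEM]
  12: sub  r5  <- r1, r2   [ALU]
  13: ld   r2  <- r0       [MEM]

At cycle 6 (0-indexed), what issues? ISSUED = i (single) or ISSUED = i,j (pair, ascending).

0. ld.MEM sub.ALU @i0,i1  | dual
1. blt.BR ld.MEM @i2,i3  | dual
2. ld.MEM @i4  | RAW r0
3. add.ALU @i5  | RAW r4
4. add.ALU blt.BR @i6,i7  | dual
5. sub.ALU and.ALU @i8,i9  | dual
6. ld.MEM @i10  | no-port MEM/MEM
7. ld.MEM @i11  | WAW r5
8. sub.ALU ld.MEM @i12,i13  | dual

ISSUED = 10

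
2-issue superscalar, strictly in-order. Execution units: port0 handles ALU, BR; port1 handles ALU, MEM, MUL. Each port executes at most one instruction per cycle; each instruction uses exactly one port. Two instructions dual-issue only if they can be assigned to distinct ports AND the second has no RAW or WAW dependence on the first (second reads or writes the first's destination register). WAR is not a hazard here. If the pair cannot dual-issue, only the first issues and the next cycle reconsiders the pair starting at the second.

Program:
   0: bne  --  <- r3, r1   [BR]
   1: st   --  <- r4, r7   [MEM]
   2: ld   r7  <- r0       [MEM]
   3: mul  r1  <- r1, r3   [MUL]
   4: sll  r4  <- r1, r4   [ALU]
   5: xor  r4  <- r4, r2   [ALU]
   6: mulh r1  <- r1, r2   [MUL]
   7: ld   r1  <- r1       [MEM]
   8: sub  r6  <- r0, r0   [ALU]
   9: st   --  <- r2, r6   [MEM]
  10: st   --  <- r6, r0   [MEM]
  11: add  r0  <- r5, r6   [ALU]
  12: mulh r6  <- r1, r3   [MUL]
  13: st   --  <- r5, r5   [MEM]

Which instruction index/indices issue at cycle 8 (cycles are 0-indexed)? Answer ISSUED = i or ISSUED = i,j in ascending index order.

ISSUED = 12

0. bne.BR+st.MEM @i0/i1  | 2-wide
1. ld.MEM @i2  | no-port MEM/MUL
2. mul.MUL @i3  | RAW r1
3. sll.ALU @i4  | RAW+WAW r4
4. xor.ALU+mulh.MUL @i5/i6  | 2-wide
5. ld.MEM+sub.ALU @i7/i8  | 2-wide
6. st.MEM @i9  | no-port MEM/MEM
7. st.MEM+add.ALU @i10/i11  | 2-wide
8. mulh.MUL @i12  | no-port MUL/MEM
9. st.MEM @i13  | tail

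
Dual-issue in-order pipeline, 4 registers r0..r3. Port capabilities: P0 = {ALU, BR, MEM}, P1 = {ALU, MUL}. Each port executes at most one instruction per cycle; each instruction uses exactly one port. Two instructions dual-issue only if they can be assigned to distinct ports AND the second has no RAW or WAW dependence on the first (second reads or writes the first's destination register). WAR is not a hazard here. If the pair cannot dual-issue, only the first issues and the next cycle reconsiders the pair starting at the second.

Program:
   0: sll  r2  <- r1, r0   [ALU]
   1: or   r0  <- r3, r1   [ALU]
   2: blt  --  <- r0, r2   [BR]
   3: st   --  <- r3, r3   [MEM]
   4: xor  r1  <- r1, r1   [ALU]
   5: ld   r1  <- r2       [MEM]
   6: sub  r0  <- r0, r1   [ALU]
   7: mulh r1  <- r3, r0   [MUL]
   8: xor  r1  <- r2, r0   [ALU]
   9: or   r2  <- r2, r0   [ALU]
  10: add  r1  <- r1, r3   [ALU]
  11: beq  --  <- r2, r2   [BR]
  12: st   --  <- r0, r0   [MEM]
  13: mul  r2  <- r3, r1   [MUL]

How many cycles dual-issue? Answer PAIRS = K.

PAIRS = 5

#0 head=0: sll;or i0,i1 pair
#1 head=2: blt i2 no-port BR/MEM
#2 head=3: st;xor i3,i4 pair
#3 head=5: ld i5 RAW r1
#4 head=6: sub i6 RAW r0
#5 head=7: mulh i7 WAW r1
#6 head=8: xor;or i8,i9 pair
#7 head=10: add;beq i10,i11 pair
#8 head=12: st;mul i12,i13 pair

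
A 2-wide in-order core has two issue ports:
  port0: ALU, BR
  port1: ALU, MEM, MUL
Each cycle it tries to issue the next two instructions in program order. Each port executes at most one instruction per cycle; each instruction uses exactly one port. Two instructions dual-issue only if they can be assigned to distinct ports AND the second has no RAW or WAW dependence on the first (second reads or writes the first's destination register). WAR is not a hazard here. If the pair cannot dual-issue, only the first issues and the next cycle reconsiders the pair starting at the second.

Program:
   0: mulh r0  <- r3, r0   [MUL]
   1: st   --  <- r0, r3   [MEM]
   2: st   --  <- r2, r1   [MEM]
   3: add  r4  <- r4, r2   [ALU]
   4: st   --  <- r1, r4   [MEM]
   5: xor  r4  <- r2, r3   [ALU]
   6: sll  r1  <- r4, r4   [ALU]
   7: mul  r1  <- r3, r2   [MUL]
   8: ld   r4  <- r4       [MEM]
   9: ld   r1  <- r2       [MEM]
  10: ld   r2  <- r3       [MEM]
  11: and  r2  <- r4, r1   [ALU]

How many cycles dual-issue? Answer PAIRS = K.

t=0 i0:mulh.MUL ; no-port MUL/MEM
t=1 i1:st.MEM ; no-port MEM/MEM
t=2 i2/i3:st.MEM+add.ALU ; 2-wide
t=3 i4/i5:st.MEM+xor.ALU ; 2-wide
t=4 i6:sll.ALU ; WAW r1
t=5 i7:mul.MUL ; no-port MUL/MEM
t=6 i8:ld.MEM ; no-port MEM/MEM
t=7 i9:ld.MEM ; no-port MEM/MEM
t=8 i10:ld.MEM ; WAW r2
t=9 i11:and.ALU ; tail

PAIRS = 2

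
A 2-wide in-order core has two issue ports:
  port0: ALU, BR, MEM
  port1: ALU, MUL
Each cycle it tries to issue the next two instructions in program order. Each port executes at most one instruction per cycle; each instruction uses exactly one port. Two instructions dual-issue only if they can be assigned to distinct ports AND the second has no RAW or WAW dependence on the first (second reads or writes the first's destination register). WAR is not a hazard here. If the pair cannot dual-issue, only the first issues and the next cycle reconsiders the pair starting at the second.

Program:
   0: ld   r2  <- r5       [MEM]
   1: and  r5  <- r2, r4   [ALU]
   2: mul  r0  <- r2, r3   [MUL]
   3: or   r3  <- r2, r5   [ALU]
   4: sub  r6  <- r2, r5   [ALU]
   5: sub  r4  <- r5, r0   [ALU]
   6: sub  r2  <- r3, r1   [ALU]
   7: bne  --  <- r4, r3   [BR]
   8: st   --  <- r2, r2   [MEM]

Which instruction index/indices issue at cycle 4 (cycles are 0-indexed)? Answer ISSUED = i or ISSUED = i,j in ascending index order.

c0: i0 ld.MEM  RAW r2
c1: i1&i2 and.ALU+mul.MUL  pair
c2: i3&i4 or.ALU+sub.ALU  pair
c3: i5&i6 sub.ALU+sub.ALU  pair
c4: i7 bne.BR  no-port BR/MEM
c5: i8 st.MEM  tail

ISSUED = 7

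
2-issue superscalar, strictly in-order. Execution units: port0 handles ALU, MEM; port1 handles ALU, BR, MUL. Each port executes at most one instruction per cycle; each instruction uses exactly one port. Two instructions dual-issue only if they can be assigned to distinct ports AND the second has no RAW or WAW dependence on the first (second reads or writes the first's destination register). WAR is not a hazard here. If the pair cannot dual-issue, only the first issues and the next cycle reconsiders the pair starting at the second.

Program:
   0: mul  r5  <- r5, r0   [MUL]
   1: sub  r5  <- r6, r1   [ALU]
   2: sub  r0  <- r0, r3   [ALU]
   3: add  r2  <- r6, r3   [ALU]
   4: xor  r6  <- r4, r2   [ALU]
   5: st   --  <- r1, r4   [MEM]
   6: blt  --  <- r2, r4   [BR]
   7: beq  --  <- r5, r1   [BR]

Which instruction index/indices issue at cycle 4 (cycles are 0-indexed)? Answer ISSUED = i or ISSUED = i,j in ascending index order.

t=0 i0:mul ; WAW r5
t=1 i1+i2:sub/sub ; pair
t=2 i3:add ; RAW r2
t=3 i4+i5:xor/st ; pair
t=4 i6:blt ; no-port BR/BR
t=5 i7:beq ; tail

ISSUED = 6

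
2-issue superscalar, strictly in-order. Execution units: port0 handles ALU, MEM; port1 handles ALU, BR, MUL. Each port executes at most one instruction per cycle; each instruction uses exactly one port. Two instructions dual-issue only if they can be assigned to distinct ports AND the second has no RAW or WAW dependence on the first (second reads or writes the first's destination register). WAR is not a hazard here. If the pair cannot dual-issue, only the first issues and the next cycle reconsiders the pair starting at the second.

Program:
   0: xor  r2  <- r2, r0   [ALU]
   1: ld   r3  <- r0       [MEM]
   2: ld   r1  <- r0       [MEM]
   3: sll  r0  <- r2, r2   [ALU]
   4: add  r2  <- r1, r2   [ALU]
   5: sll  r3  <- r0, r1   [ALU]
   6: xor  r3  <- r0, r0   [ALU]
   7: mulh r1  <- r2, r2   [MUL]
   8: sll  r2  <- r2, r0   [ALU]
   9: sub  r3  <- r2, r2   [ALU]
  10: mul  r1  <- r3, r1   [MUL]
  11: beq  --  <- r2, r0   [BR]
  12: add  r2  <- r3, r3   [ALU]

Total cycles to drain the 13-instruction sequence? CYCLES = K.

t=0 i0+i1:xor ld ; dual
t=1 i2+i3:ld sll ; dual
t=2 i4+i5:add sll ; dual
t=3 i6+i7:xor mulh ; dual
t=4 i8:sll ; RAW r2
t=5 i9:sub ; RAW r3
t=6 i10:mul ; no-port MUL/BR
t=7 i11+i12:beq add ; dual

CYCLES = 8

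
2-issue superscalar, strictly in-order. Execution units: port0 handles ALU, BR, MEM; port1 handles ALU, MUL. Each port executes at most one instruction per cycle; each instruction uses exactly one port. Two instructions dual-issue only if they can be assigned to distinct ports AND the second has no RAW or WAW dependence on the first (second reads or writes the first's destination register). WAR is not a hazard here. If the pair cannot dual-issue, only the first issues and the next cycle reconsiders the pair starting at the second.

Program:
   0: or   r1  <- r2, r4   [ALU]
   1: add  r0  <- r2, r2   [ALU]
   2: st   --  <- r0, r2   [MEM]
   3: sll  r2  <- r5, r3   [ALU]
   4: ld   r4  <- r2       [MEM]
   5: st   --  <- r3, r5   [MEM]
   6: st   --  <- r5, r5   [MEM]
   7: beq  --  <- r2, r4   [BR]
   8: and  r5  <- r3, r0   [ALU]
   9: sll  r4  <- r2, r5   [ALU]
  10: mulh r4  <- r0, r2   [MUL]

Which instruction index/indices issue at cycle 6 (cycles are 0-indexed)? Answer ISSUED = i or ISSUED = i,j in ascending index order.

ISSUED = 9

0. or.ALU;add.ALU @i0+i1  | dual
1. st.MEM;sll.ALU @i2+i3  | dual
2. ld.MEM @i4  | no-port MEM/MEM
3. st.MEM @i5  | no-port MEM/MEM
4. st.MEM @i6  | no-port MEM/BR
5. beq.BR;and.ALU @i7+i8  | dual
6. sll.ALU @i9  | WAW r4
7. mulh.MUL @i10  | tail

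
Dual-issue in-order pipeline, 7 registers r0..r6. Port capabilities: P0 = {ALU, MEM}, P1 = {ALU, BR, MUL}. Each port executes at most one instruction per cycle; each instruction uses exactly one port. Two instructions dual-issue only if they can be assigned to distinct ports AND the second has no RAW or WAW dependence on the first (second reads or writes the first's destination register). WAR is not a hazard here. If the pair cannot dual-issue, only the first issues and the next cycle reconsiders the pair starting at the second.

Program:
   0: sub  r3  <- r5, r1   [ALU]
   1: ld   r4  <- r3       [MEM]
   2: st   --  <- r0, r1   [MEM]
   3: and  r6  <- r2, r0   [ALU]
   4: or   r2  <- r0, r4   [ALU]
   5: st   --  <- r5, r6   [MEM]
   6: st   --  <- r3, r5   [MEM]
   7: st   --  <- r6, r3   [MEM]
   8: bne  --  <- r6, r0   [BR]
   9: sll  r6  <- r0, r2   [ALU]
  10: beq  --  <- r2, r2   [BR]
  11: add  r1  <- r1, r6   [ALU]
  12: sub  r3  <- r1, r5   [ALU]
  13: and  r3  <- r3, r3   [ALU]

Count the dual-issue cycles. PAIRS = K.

PAIRS = 4

  cy0 -> i0 (sub.ALU) RAW r3
  cy1 -> i1 (ld.MEM) no-port MEM/MEM
  cy2 -> i2,i3 (st.MEM/and.ALU) dual
  cy3 -> i4,i5 (or.ALU/st.MEM) dual
  cy4 -> i6 (st.MEM) no-port MEM/MEM
  cy5 -> i7,i8 (st.MEM/bne.BR) dual
  cy6 -> i9,i10 (sll.ALU/beq.BR) dual
  cy7 -> i11 (add.ALU) RAW r1
  cy8 -> i12 (sub.ALU) RAW+WAW r3
  cy9 -> i13 (and.ALU) tail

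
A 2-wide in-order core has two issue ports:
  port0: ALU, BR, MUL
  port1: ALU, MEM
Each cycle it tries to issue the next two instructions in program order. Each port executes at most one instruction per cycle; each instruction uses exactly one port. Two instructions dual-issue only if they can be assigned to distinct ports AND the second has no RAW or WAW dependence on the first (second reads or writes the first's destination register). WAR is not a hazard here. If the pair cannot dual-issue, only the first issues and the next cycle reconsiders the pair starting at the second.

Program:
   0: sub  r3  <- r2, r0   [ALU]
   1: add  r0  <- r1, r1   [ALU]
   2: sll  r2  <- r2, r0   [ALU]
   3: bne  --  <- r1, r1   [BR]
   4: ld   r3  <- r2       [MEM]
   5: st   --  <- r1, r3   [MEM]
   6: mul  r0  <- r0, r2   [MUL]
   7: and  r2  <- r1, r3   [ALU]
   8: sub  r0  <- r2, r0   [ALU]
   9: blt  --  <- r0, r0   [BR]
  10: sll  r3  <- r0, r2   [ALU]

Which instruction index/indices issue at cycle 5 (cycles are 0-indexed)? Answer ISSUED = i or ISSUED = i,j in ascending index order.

ISSUED = 8

t=0 i0+i1:sub.ALU;add.ALU ; pair
t=1 i2+i3:sll.ALU;bne.BR ; pair
t=2 i4:ld.MEM ; no-port MEM/MEM
t=3 i5+i6:st.MEM;mul.MUL ; pair
t=4 i7:and.ALU ; RAW r2
t=5 i8:sub.ALU ; RAW r0
t=6 i9+i10:blt.BR;sll.ALU ; pair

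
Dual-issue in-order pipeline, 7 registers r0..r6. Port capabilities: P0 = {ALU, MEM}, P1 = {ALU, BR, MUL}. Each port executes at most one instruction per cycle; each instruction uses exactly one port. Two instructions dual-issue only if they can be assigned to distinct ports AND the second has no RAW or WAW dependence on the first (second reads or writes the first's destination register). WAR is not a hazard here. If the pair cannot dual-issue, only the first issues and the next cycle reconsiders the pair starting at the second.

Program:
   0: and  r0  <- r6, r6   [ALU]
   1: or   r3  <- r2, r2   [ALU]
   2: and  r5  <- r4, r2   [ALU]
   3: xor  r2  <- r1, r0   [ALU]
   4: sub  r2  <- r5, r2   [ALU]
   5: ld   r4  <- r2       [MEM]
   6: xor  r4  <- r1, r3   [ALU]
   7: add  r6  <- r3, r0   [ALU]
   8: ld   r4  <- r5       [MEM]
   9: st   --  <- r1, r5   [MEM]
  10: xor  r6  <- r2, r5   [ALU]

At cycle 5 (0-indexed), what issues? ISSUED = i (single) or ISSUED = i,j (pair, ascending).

0. and or @i0&i1  | pair
1. and xor @i2&i3  | pair
2. sub @i4  | RAW r2
3. ld @i5  | WAW r4
4. xor add @i6&i7  | pair
5. ld @i8  | no-port MEM/MEM
6. st xor @i9&i10  | pair

ISSUED = 8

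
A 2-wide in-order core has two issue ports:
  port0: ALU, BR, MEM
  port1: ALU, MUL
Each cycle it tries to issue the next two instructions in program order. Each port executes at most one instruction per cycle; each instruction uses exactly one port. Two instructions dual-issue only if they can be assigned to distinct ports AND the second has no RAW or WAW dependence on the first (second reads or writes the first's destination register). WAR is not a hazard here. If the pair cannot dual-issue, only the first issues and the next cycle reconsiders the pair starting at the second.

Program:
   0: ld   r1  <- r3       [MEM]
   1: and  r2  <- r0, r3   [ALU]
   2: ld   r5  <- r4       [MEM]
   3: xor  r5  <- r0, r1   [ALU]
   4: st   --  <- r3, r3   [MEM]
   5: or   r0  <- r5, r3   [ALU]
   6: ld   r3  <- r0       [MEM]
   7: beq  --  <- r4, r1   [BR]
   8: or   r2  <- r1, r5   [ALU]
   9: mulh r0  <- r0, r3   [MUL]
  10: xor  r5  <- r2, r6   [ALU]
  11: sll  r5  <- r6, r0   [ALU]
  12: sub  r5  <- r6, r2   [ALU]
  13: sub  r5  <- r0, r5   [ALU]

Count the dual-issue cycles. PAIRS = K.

t=0 i0,i1:ld.MEM+and.ALU ; 2-wide
t=1 i2:ld.MEM ; WAW r5
t=2 i3,i4:xor.ALU+st.MEM ; 2-wide
t=3 i5:or.ALU ; RAW r0
t=4 i6:ld.MEM ; no-port MEM/BR
t=5 i7,i8:beq.BR+or.ALU ; 2-wide
t=6 i9,i10:mulh.MUL+xor.ALU ; 2-wide
t=7 i11:sll.ALU ; WAW r5
t=8 i12:sub.ALU ; RAW+WAW r5
t=9 i13:sub.ALU ; tail

PAIRS = 4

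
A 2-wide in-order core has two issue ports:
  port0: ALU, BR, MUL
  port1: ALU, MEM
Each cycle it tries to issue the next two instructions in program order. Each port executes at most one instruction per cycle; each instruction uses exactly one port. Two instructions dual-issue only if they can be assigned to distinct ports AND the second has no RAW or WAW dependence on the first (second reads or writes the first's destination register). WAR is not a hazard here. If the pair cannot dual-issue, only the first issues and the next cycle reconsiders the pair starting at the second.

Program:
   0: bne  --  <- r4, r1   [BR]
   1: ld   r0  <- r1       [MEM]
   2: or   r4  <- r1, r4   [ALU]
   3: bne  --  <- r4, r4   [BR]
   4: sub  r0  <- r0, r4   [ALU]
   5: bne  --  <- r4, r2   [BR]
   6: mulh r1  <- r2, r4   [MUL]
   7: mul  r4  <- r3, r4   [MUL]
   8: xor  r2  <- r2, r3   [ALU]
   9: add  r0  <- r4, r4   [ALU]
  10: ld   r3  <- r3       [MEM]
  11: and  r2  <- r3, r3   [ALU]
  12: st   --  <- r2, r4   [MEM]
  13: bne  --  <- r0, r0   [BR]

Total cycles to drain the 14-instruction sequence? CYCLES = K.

CYCLES = 9

[0] i0&i1  bne;ld  -- pair
[1] i2  or  -- RAW r4
[2] i3&i4  bne;sub  -- pair
[3] i5  bne  -- no-port BR/MUL
[4] i6  mulh  -- no-port MUL/MUL
[5] i7&i8  mul;xor  -- pair
[6] i9&i10  add;ld  -- pair
[7] i11  and  -- RAW r2
[8] i12&i13  st;bne  -- pair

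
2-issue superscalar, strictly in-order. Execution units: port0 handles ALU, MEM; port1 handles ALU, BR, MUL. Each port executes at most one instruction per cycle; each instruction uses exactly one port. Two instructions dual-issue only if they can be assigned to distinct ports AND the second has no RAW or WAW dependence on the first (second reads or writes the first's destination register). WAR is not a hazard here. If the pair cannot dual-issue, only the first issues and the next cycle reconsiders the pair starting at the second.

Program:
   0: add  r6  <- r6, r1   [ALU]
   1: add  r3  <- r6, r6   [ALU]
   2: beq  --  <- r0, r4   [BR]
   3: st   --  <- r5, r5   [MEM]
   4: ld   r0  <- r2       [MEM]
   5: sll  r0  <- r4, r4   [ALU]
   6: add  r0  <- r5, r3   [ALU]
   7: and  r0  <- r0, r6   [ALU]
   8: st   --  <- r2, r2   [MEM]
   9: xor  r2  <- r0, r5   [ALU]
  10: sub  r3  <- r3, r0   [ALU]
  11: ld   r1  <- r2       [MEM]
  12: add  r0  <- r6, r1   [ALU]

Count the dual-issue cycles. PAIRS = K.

PAIRS = 3

c0: i0 add.ALU  RAW r6
c1: i1/i2 add.ALU/beq.BR  pair
c2: i3 st.MEM  no-port MEM/MEM
c3: i4 ld.MEM  WAW r0
c4: i5 sll.ALU  WAW r0
c5: i6 add.ALU  RAW+WAW r0
c6: i7/i8 and.ALU/st.MEM  pair
c7: i9/i10 xor.ALU/sub.ALU  pair
c8: i11 ld.MEM  RAW r1
c9: i12 add.ALU  tail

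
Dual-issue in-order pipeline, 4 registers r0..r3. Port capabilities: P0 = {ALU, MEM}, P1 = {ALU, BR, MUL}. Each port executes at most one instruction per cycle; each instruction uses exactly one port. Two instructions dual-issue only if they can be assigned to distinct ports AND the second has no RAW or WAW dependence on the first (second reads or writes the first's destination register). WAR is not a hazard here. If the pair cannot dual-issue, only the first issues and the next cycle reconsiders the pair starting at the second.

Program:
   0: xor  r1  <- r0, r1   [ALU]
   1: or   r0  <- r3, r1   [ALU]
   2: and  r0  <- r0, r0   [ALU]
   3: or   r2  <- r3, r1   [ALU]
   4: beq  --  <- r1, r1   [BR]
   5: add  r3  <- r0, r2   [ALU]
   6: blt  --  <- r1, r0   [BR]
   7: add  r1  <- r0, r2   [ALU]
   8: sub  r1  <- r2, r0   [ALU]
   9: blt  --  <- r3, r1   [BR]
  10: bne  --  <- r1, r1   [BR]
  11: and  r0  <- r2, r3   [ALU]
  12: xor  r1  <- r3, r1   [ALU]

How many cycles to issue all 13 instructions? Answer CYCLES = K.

t=0 i0:xor.ALU ; RAW r1
t=1 i1:or.ALU ; RAW+WAW r0
t=2 i2/i3:and.ALU/or.ALU ; 2-wide
t=3 i4/i5:beq.BR/add.ALU ; 2-wide
t=4 i6/i7:blt.BR/add.ALU ; 2-wide
t=5 i8:sub.ALU ; RAW r1
t=6 i9:blt.BR ; no-port BR/BR
t=7 i10/i11:bne.BR/and.ALU ; 2-wide
t=8 i12:xor.ALU ; tail

CYCLES = 9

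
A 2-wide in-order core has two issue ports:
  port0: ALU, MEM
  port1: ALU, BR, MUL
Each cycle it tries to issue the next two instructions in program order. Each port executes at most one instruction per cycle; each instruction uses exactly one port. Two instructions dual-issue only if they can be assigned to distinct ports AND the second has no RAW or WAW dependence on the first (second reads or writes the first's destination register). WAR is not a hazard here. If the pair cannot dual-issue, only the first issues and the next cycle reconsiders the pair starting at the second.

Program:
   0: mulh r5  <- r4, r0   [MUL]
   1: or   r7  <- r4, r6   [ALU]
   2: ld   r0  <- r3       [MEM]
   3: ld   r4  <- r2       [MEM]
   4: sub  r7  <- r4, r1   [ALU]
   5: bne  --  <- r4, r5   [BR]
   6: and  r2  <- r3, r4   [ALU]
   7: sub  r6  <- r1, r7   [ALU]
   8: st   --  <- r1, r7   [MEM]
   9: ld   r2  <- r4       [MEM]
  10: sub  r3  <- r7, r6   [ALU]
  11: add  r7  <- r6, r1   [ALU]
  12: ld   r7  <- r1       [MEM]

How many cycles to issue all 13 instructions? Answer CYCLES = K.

0. mulh or @i0&i1  | pair
1. ld @i2  | no-port MEM/MEM
2. ld @i3  | RAW r4
3. sub bne @i4&i5  | pair
4. and sub @i6&i7  | pair
5. st @i8  | no-port MEM/MEM
6. ld sub @i9&i10  | pair
7. add @i11  | WAW r7
8. ld @i12  | tail

CYCLES = 9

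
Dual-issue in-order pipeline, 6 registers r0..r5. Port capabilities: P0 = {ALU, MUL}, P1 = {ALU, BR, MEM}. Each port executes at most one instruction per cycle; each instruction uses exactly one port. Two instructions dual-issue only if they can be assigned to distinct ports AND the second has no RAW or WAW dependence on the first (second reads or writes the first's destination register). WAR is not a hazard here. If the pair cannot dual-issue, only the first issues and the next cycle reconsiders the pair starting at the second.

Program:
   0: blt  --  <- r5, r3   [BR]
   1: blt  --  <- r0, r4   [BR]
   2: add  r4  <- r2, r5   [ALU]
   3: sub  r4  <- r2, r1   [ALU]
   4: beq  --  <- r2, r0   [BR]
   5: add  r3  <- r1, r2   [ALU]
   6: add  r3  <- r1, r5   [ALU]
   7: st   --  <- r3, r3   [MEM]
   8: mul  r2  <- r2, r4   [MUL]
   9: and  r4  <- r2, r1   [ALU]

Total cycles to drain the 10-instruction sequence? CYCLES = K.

CYCLES = 7

0. blt.BR @i0  | no-port BR/BR
1. blt.BR;add.ALU @i1,i2  | dual
2. sub.ALU;beq.BR @i3,i4  | dual
3. add.ALU @i5  | WAW r3
4. add.ALU @i6  | RAW r3
5. st.MEM;mul.MUL @i7,i8  | dual
6. and.ALU @i9  | tail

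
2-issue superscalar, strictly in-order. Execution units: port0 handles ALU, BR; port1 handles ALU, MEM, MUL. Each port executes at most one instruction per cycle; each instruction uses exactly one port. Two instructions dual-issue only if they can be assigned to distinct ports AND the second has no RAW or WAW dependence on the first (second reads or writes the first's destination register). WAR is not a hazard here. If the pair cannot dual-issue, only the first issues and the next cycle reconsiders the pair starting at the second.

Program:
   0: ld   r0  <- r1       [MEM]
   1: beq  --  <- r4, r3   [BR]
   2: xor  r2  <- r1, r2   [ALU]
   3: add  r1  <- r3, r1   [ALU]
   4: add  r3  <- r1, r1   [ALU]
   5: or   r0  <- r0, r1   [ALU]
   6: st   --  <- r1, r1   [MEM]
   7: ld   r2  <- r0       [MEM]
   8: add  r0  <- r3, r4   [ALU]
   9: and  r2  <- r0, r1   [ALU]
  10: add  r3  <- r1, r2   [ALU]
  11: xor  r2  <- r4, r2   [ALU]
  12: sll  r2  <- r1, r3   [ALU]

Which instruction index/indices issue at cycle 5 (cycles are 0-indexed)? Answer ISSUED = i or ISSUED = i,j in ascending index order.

ISSUED = 9

t=0 i0&i1:ld.MEM beq.BR ; dual
t=1 i2&i3:xor.ALU add.ALU ; dual
t=2 i4&i5:add.ALU or.ALU ; dual
t=3 i6:st.MEM ; no-port MEM/MEM
t=4 i7&i8:ld.MEM add.ALU ; dual
t=5 i9:and.ALU ; RAW r2
t=6 i10&i11:add.ALU xor.ALU ; dual
t=7 i12:sll.ALU ; tail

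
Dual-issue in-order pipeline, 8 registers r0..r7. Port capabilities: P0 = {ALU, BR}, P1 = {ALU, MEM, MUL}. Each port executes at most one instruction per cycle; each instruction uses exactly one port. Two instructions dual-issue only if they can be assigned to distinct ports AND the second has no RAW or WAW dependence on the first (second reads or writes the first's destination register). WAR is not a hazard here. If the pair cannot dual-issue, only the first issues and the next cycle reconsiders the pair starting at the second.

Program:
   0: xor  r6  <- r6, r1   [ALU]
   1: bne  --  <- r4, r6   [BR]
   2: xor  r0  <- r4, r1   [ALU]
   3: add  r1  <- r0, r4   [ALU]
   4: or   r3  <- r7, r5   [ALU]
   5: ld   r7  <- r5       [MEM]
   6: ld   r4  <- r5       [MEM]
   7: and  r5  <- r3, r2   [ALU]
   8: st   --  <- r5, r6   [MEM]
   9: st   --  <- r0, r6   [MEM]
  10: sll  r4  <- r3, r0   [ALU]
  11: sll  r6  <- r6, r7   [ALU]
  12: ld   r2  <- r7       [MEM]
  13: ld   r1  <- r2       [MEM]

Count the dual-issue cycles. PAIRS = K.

0. xor.ALU @i0  | RAW r6
1. bne.BR+xor.ALU @i1/i2  | 2-wide
2. add.ALU+or.ALU @i3/i4  | 2-wide
3. ld.MEM @i5  | no-port MEM/MEM
4. ld.MEM+and.ALU @i6/i7  | 2-wide
5. st.MEM @i8  | no-port MEM/MEM
6. st.MEM+sll.ALU @i9/i10  | 2-wide
7. sll.ALU+ld.MEM @i11/i12  | 2-wide
8. ld.MEM @i13  | tail

PAIRS = 5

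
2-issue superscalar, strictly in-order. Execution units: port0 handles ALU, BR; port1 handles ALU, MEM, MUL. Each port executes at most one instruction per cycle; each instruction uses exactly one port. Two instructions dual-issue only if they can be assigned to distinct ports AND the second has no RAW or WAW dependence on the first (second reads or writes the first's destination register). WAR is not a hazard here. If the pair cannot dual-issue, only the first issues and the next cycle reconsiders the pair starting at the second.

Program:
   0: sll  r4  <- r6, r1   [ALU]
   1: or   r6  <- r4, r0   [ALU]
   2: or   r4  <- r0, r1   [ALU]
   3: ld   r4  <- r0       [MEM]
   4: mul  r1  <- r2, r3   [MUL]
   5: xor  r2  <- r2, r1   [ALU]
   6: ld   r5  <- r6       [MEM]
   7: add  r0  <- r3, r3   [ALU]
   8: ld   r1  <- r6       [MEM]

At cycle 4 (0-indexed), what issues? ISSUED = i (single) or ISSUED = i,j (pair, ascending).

ISSUED = 5,6

#0 head=0: sll.ALU i0 RAW r4
#1 head=1: or.ALU+or.ALU i1+i2 2-wide
#2 head=3: ld.MEM i3 no-port MEM/MUL
#3 head=4: mul.MUL i4 RAW r1
#4 head=5: xor.ALU+ld.MEM i5+i6 2-wide
#5 head=7: add.ALU+ld.MEM i7+i8 2-wide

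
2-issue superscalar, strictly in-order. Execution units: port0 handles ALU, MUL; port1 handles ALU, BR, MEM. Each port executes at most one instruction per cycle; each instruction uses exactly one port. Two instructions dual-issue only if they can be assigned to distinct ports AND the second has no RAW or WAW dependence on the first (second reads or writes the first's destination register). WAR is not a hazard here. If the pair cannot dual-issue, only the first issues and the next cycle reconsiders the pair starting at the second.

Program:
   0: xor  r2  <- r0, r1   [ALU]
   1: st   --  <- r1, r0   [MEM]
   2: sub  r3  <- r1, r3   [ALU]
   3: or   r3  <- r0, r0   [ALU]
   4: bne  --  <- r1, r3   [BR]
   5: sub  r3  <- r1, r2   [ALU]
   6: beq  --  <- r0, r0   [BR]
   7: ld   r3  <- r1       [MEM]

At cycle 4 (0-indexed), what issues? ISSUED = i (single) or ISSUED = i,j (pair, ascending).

ISSUED = 6

t=0 i0&i1:xor st ; dual
t=1 i2:sub ; WAW r3
t=2 i3:or ; RAW r3
t=3 i4&i5:bne sub ; dual
t=4 i6:beq ; no-port BR/MEM
t=5 i7:ld ; tail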